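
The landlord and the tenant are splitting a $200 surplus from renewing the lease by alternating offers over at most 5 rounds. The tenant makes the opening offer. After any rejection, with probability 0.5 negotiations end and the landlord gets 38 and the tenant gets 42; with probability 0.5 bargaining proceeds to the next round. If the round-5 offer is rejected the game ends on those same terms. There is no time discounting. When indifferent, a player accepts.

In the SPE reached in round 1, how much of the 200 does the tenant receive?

By backward induction:
Round 5 (the tenant proposes): the landlord gets 38 if talks fail, so the tenant offers 38 and keeps 162.
Round 4 (the landlord proposes): rejecting gives the tenant an expected 0.5 × 162 + 0.5 × 42 = 102; the landlord offers that and keeps 98.
Round 3 (the tenant proposes): rejecting gives the landlord an expected 0.5 × 98 + 0.5 × 38 = 68; the tenant offers that and keeps 132.
Round 2 (the landlord proposes): rejecting gives the tenant an expected 0.5 × 132 + 0.5 × 42 = 87, so the landlord offers 87, keeping 113.
Round 1 (the tenant proposes): rejecting gives the landlord an expected 0.5 × 113 + 0.5 × 38 = 75.5, so the tenant offers 75.5, keeping 124.5.

124.5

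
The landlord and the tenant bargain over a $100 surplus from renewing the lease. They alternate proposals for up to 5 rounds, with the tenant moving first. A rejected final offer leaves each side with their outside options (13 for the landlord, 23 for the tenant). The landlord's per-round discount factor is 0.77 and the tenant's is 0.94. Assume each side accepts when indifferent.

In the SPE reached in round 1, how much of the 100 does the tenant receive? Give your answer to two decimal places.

Round 5 (the tenant proposes): the landlord gets 13 if talks fail, so the tenant offers 13 and keeps 87.
Round 4 (the landlord proposes): the tenant can get 87 next round, worth 0.94 × 87 = 81.78 now, so the landlord offers 81.78, keeping 18.22.
Round 3 (the tenant proposes): the landlord can get 18.22 next round, worth 0.77 × 18.22 = 14.0294 now; the tenant offers that and keeps 85.9706.
Round 2 (the landlord proposes): the tenant can get 85.9706 next round, worth 0.94 × 85.9706 = 80.812364 now; the landlord offers that and keeps 19.187636.
Round 1 (the tenant proposes): the landlord can get 19.187636 next round, worth 0.77 × 19.187636 = 14.77447972 now; the tenant offers that and keeps 85.22552028.

85.23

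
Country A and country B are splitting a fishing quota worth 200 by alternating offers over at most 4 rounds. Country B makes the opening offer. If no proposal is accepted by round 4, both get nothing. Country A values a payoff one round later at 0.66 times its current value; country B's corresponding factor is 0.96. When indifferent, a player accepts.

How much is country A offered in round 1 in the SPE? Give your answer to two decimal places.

88.92

Round 4 (country A proposes): country B will accept anything ≥ 0, so country A offers 0 and keeps 200.
Round 3 (country B proposes): country A can get 200 next round, worth 0.66 × 200 = 132 now; country B offers that and keeps 68.
Round 2 (country A proposes): country B can get 68 next round, worth 0.96 × 68 = 65.28 now. Country A offers 65.28 and keeps 200 − 65.28 = 134.72.
Round 1 (country B proposes): country A can get 134.72 next round, worth 0.66 × 134.72 = 88.9152 now; country B offers that and keeps 111.0848.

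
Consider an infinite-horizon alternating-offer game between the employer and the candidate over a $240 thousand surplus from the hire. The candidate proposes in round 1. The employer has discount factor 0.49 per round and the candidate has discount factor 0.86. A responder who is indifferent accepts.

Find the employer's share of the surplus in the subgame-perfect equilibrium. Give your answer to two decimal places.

28.45

Let x be the candidate's share when the candidate proposes and y be the employer's share when the employer proposes.
The employer accepts iff offered ≥ 0.49·y, so x = 240 − 0.49y. Symmetrically y = 240 − 0.86x.
Substituting: x = 240 − 0.49(240 − 0.86x), giving x(1 − 0.86·0.49) = 240(1 − 0.49).
So x = 240 × 0.51 / 0.5786 ≈ 211.5451, and the employer receives 240 − x ≈ 28.4549.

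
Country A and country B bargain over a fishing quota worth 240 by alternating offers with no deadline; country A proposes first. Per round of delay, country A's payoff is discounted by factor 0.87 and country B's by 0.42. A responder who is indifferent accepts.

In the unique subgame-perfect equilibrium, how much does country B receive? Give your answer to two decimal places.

20.65

Let x be country A's share when country A proposes and y be country B's share when country B proposes.
Country B accepts iff offered ≥ 0.42·y, so x = 240 − 0.42y. Symmetrically y = 240 − 0.87x.
Substituting: x = 240 − 0.42(240 − 0.87x), giving x(1 − 0.87·0.42) = 240(1 − 0.42).
So x = 240 × 0.58 / 0.6346 ≈ 219.3508, and country B receives 240 − x ≈ 20.6492.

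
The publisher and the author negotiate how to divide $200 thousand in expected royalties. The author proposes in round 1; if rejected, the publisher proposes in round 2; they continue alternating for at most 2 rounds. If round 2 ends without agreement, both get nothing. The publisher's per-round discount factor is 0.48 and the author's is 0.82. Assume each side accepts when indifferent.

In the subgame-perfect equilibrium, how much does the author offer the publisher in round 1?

96

Solve by backward induction from round 2.
Round 2 (the publisher proposes): rejection yields 0 for the author; the publisher offers 0 and keeps 200.
Round 1 (the author proposes): the publisher can get 200 next round, worth 0.48 × 200 = 96 now. The author offers 96 and keeps 200 − 96 = 104.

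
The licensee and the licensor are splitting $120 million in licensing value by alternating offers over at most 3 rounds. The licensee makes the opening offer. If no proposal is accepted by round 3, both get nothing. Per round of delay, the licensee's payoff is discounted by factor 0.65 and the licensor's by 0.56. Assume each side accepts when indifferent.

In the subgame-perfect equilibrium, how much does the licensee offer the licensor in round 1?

23.52

Round 3 (the licensee proposes): the licensor will accept anything ≥ 0, so the licensee offers 0 and keeps 120.
Round 2 (the licensor proposes): the licensee can get 120 next round, worth 0.65 × 120 = 78 now; the licensor offers that and keeps 42.
Round 1 (the licensee proposes): the licensor can get 42 next round, worth 0.56 × 42 = 23.52 now. The licensee offers 23.52 and keeps 120 − 23.52 = 96.48.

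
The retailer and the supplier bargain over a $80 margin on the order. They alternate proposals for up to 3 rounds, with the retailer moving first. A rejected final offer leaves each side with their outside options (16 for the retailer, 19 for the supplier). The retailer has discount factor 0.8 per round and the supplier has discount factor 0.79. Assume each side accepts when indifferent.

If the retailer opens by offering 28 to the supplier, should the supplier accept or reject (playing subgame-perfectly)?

Accept

Work out the supplier's continuation value if the offer is rejected.
Round 3 (the retailer proposes): the supplier gets 19 if talks fail, so the retailer offers 19 and keeps 61.
Round 2 (the supplier proposes): the retailer can get 61 next round, worth 0.8 × 61 = 48.8 now. The supplier offers 48.8 and keeps 80 − 48.8 = 31.2.
So by rejecting in round 1, the supplier gets 31.2 next round, worth 0.79 × 31.2 = 24.648 now.
Offer 28 ≥ 24.648, so the supplier accepts.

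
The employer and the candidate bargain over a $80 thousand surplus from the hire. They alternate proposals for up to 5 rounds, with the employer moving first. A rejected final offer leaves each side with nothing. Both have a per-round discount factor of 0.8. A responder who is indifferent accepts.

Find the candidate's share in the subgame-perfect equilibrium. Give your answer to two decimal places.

Round 5 (the employer proposes): rejection yields 0 for the candidate; the employer offers 0 and keeps 80.
Round 4 (the candidate proposes): the employer can get 80 next round, worth 0.8 × 80 = 64 now, so the candidate offers 64, keeping 16.
Round 3 (the employer proposes): the candidate can get 16 next round, worth 0.8 × 16 = 12.8 now, so the employer offers 12.8, keeping 67.2.
Round 2 (the candidate proposes): the employer can get 67.2 next round, worth 0.8 × 67.2 = 53.76 now, so the candidate offers 53.76, keeping 26.24.
Round 1 (the employer proposes): the candidate can get 26.24 next round, worth 0.8 × 26.24 = 20.992 now; the employer offers that and keeps 59.008.

20.99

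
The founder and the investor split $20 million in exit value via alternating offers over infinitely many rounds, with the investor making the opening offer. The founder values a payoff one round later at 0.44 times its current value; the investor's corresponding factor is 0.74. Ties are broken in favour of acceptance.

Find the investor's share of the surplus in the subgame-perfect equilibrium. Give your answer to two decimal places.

16.61

In a stationary SPE each proposer offers the other exactly their discounted continuation value.
If the investor keeps x when proposing and the founder keeps y when proposing, then x = 20 − 0.44y and y = 20 − 0.74x.
Solving: x = 20(1 − 0.44) / (1 − 0.74·0.44) = 11.2 / 0.6744 ≈ 16.6074.
The founder gets 20 − 16.6074 ≈ 3.3926.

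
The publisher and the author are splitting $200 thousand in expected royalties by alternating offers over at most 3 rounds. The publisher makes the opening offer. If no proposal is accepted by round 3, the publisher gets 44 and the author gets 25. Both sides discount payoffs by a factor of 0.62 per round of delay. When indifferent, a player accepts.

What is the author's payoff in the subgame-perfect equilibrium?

56.73

Round 3 (the publisher proposes): the author gets 25 if talks fail, so the publisher offers 25 and keeps 175.
Round 2 (the author proposes): the publisher can get 175 next round, worth 0.62 × 175 = 108.5 now; the author offers that and keeps 91.5.
Round 1 (the publisher proposes): the author can get 91.5 next round, worth 0.62 × 91.5 = 56.73 now; the publisher offers that and keeps 143.27.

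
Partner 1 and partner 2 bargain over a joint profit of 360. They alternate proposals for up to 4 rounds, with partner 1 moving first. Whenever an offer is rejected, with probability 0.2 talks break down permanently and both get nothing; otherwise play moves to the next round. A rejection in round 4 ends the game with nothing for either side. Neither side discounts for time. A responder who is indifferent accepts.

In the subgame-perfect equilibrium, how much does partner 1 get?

118.08

By backward induction:
Round 4 (partner 2 proposes): rejection yields 0 for partner 1; partner 2 offers 0 and keeps 360.
Round 3 (partner 1 proposes): rejecting gives partner 2 an expected 0.8 × 360 = 288. Partner 1 offers 288 and keeps 360 − 288 = 72.
Round 2 (partner 2 proposes): rejecting gives partner 1 an expected 0.8 × 72 = 57.6. Partner 2 offers 57.6 and keeps 360 − 57.6 = 302.4.
Round 1 (partner 1 proposes): rejecting gives partner 2 an expected 0.8 × 302.4 = 241.92, so partner 1 offers 241.92, keeping 118.08.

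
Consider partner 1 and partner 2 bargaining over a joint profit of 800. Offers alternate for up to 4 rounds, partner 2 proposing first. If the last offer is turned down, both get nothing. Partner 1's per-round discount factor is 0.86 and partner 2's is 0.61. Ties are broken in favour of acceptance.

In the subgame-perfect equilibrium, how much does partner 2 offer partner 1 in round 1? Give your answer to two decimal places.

629.24

Work backward from the last round.
Round 4 (partner 1 proposes): partner 2 will accept anything ≥ 0, so partner 1 offers 0 and keeps 800.
Round 3 (partner 2 proposes): partner 1 can get 800 next round, worth 0.86 × 800 = 688 now; partner 2 offers that and keeps 112.
Round 2 (partner 1 proposes): partner 2 can get 112 next round, worth 0.61 × 112 = 68.32 now, so partner 1 offers 68.32, keeping 731.68.
Round 1 (partner 2 proposes): partner 1 can get 731.68 next round, worth 0.86 × 731.68 = 629.2448 now. Partner 2 offers 629.2448 and keeps 800 − 629.2448 = 170.7552.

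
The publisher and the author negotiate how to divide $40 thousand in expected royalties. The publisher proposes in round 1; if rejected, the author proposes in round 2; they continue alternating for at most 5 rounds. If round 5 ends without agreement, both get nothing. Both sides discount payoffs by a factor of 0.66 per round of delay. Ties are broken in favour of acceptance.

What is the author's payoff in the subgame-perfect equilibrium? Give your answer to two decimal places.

By backward induction:
Round 5 (the publisher proposes): the author will accept anything ≥ 0, so the publisher offers 0 and keeps 40.
Round 4 (the author proposes): the publisher can get 40 next round, worth 0.66 × 40 = 26.4 now; the author offers that and keeps 13.6.
Round 3 (the publisher proposes): the author can get 13.6 next round, worth 0.66 × 13.6 = 8.976 now, so the publisher offers 8.976, keeping 31.024.
Round 2 (the author proposes): the publisher can get 31.024 next round, worth 0.66 × 31.024 = 20.47584 now, so the author offers 20.47584, keeping 19.52416.
Round 1 (the publisher proposes): the author can get 19.52416 next round, worth 0.66 × 19.52416 = 12.8859456 now. The publisher offers 12.8859456 and keeps 40 − 12.8859456 = 27.1140544.

12.89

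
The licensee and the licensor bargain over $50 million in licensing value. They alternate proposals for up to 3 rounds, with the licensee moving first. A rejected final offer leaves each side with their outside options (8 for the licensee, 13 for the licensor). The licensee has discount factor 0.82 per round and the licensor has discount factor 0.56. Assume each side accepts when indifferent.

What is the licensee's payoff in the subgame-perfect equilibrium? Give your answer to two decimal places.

38.99

Round 3 (the licensee proposes): the licensor gets 13 if talks fail, so the licensee offers 13 and keeps 37.
Round 2 (the licensor proposes): the licensee can get 37 next round, worth 0.82 × 37 = 30.34 now, so the licensor offers 30.34, keeping 19.66.
Round 1 (the licensee proposes): the licensor can get 19.66 next round, worth 0.56 × 19.66 = 11.0096 now; the licensee offers that and keeps 38.9904.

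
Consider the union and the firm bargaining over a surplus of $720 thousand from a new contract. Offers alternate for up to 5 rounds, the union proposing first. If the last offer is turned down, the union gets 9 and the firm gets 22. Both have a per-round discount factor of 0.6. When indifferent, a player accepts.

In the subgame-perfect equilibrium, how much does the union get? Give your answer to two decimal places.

482.14

Round 5 (the union proposes): the firm gets 22 if talks fail, so the union offers 22 and keeps 698.
Round 4 (the firm proposes): the union can get 698 next round, worth 0.6 × 698 = 418.8 now. The firm offers 418.8 and keeps 720 − 418.8 = 301.2.
Round 3 (the union proposes): the firm can get 301.2 next round, worth 0.6 × 301.2 = 180.72 now; the union offers that and keeps 539.28.
Round 2 (the firm proposes): the union can get 539.28 next round, worth 0.6 × 539.28 = 323.568 now, so the firm offers 323.568, keeping 396.432.
Round 1 (the union proposes): the firm can get 396.432 next round, worth 0.6 × 396.432 = 237.8592 now; the union offers that and keeps 482.1408.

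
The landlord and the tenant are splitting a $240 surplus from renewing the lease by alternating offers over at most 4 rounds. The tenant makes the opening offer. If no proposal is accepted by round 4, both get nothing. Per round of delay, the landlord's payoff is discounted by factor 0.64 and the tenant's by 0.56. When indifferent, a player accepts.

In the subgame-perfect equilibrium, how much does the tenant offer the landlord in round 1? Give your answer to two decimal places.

Round 4 (the landlord proposes): the tenant will accept anything ≥ 0, so the landlord offers 0 and keeps 240.
Round 3 (the tenant proposes): the landlord can get 240 next round, worth 0.64 × 240 = 153.6 now, so the tenant offers 153.6, keeping 86.4.
Round 2 (the landlord proposes): the tenant can get 86.4 next round, worth 0.56 × 86.4 = 48.384 now. The landlord offers 48.384 and keeps 240 − 48.384 = 191.616.
Round 1 (the tenant proposes): the landlord can get 191.616 next round, worth 0.64 × 191.616 = 122.63424 now. The tenant offers 122.63424 and keeps 240 − 122.63424 = 117.36576.

122.63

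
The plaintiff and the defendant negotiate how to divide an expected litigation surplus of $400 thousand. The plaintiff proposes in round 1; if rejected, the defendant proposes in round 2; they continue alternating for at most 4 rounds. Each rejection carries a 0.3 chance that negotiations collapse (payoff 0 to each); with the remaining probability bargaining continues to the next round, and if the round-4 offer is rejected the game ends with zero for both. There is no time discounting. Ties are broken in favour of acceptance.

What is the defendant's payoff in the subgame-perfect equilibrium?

221.2

Round 4 (the defendant proposes): the plaintiff will accept anything ≥ 0, so the defendant offers 0 and keeps 400.
Round 3 (the plaintiff proposes): rejecting gives the defendant an expected 0.7 × 400 = 280; the plaintiff offers that and keeps 120.
Round 2 (the defendant proposes): rejecting gives the plaintiff an expected 0.7 × 120 = 84. The defendant offers 84 and keeps 400 − 84 = 316.
Round 1 (the plaintiff proposes): rejecting gives the defendant an expected 0.7 × 316 = 221.2. The plaintiff offers 221.2 and keeps 400 − 221.2 = 178.8.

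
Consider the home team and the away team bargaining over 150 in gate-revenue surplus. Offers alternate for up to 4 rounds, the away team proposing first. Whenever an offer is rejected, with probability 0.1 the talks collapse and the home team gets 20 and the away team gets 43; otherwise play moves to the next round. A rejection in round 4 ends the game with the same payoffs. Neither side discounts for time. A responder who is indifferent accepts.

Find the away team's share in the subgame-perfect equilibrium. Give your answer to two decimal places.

Round 4 (the home team proposes): the away team gets 43 if talks fail, so the home team offers 43 and keeps 107.
Round 3 (the away team proposes): rejecting gives the home team an expected 0.9 × 107 + 0.1 × 20 = 98.3. The away team offers 98.3 and keeps 150 − 98.3 = 51.7.
Round 2 (the home team proposes): rejecting gives the away team an expected 0.9 × 51.7 + 0.1 × 43 = 50.83; the home team offers that and keeps 99.17.
Round 1 (the away team proposes): rejecting gives the home team an expected 0.9 × 99.17 + 0.1 × 20 = 91.253, so the away team offers 91.253, keeping 58.747.

58.75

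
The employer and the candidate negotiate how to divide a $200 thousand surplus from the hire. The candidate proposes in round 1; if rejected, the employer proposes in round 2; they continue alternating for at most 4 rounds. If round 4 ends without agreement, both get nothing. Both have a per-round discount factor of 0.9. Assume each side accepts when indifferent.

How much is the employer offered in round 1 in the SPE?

163.8

Round 4 (the employer proposes): rejection yields 0 for the candidate; the employer offers 0 and keeps 200.
Round 3 (the candidate proposes): the employer can get 200 next round, worth 0.9 × 200 = 180 now. The candidate offers 180 and keeps 200 − 180 = 20.
Round 2 (the employer proposes): the candidate can get 20 next round, worth 0.9 × 20 = 18 now; the employer offers that and keeps 182.
Round 1 (the candidate proposes): the employer can get 182 next round, worth 0.9 × 182 = 163.8 now; the candidate offers that and keeps 36.2.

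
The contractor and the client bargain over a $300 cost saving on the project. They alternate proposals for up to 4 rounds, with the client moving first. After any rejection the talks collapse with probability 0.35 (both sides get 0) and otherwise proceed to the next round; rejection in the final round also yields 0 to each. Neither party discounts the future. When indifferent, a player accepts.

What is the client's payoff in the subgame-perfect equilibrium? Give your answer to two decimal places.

By backward induction:
Round 4 (the contractor proposes): rejection yields 0 for the client; the contractor offers 0 and keeps 300.
Round 3 (the client proposes): rejecting gives the contractor an expected 0.65 × 300 = 195; the client offers that and keeps 105.
Round 2 (the contractor proposes): rejecting gives the client an expected 0.65 × 105 = 68.25, so the contractor offers 68.25, keeping 231.75.
Round 1 (the client proposes): rejecting gives the contractor an expected 0.65 × 231.75 = 150.6375, so the client offers 150.6375, keeping 149.3625.

149.36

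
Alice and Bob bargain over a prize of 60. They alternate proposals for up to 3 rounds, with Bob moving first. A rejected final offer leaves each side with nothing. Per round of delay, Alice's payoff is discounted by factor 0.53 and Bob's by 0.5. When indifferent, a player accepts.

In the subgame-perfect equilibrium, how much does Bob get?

44.1

Round 3 (Bob proposes): Alice will accept anything ≥ 0, so Bob offers 0 and keeps 60.
Round 2 (Alice proposes): Bob can get 60 next round, worth 0.5 × 60 = 30 now; Alice offers that and keeps 30.
Round 1 (Bob proposes): Alice can get 30 next round, worth 0.53 × 30 = 15.9 now; Bob offers that and keeps 44.1.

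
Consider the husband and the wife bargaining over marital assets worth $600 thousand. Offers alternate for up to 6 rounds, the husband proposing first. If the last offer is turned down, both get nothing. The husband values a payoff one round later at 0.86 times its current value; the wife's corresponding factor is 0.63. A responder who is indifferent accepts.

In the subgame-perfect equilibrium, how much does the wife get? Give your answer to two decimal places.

192.55

Round 6 (the wife proposes): rejection yields 0 for the husband; the wife offers 0 and keeps 600.
Round 5 (the husband proposes): the wife can get 600 next round, worth 0.63 × 600 = 378 now. The husband offers 378 and keeps 600 − 378 = 222.
Round 4 (the wife proposes): the husband can get 222 next round, worth 0.86 × 222 = 190.92 now; the wife offers that and keeps 409.08.
Round 3 (the husband proposes): the wife can get 409.08 next round, worth 0.63 × 409.08 = 257.7204 now. The husband offers 257.7204 and keeps 600 − 257.7204 = 342.2796.
Round 2 (the wife proposes): the husband can get 342.2796 next round, worth 0.86 × 342.2796 = 294.360456 now, so the wife offers 294.360456, keeping 305.639544.
Round 1 (the husband proposes): the wife can get 305.639544 next round, worth 0.63 × 305.639544 = 192.55291272 now, so the husband offers 192.55291272, keeping 407.44708728.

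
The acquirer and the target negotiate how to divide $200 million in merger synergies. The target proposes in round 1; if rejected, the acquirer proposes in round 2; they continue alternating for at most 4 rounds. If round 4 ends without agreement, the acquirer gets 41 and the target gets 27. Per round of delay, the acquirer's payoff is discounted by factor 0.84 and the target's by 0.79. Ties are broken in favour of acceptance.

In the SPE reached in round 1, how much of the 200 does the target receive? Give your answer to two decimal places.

Solve by backward induction from round 4.
Round 4 (the acquirer proposes): the target gets 27 if talks fail, so the acquirer offers 27 and keeps 173.
Round 3 (the target proposes): the acquirer can get 173 next round, worth 0.84 × 173 = 145.32 now. The target offers 145.32 and keeps 200 − 145.32 = 54.68.
Round 2 (the acquirer proposes): the target can get 54.68 next round, worth 0.79 × 54.68 = 43.1972 now, so the acquirer offers 43.1972, keeping 156.8028.
Round 1 (the target proposes): the acquirer can get 156.8028 next round, worth 0.84 × 156.8028 = 131.714352 now, so the target offers 131.714352, keeping 68.285648.

68.29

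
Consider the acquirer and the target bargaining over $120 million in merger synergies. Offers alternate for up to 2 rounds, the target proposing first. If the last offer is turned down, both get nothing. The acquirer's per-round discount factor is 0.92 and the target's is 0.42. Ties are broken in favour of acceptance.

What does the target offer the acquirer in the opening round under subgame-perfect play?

By backward induction:
Round 2 (the acquirer proposes): the target will accept anything ≥ 0, so the acquirer offers 0 and keeps 120.
Round 1 (the target proposes): the acquirer can get 120 next round, worth 0.92 × 120 = 110.4 now, so the target offers 110.4, keeping 9.6.

110.4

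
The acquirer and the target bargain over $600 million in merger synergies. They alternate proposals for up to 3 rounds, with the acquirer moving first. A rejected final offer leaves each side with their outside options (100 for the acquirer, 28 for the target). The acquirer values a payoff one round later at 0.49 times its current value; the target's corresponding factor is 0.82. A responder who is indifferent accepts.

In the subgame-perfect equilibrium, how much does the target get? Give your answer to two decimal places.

Solve by backward induction from round 3.
Round 3 (the acquirer proposes): the target gets 28 if talks fail, so the acquirer offers 28 and keeps 572.
Round 2 (the target proposes): the acquirer can get 572 next round, worth 0.49 × 572 = 280.28 now. The target offers 280.28 and keeps 600 − 280.28 = 319.72.
Round 1 (the acquirer proposes): the target can get 319.72 next round, worth 0.82 × 319.72 = 262.1704 now, so the acquirer offers 262.1704, keeping 337.8296.

262.17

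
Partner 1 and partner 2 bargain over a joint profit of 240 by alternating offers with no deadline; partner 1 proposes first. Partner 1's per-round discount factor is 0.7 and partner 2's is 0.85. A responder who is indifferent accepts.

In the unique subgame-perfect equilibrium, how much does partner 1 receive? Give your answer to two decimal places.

88.89

In a stationary SPE each proposer offers the other exactly their discounted continuation value.
If partner 1 keeps x when proposing and partner 2 keeps y when proposing, then x = 240 − 0.85y and y = 240 − 0.7x.
Solving: x = 240(1 − 0.85) / (1 − 0.7·0.85) = 36 / 0.405 ≈ 88.8889.
Partner 2 gets 240 − 88.8889 ≈ 151.1111.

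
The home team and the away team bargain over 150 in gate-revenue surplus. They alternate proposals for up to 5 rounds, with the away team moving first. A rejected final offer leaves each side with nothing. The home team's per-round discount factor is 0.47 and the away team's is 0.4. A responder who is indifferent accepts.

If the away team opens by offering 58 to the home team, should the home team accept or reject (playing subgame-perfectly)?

Accept

Round 5 (the away team proposes): rejection yields 0 for the home team; the away team offers 0 and keeps 150.
Round 4 (the home team proposes): the away team can get 150 next round, worth 0.4 × 150 = 60 now; the home team offers that and keeps 90.
Round 3 (the away team proposes): the home team can get 90 next round, worth 0.47 × 90 = 42.3 now; the away team offers that and keeps 107.7.
Round 2 (the home team proposes): the away team can get 107.7 next round, worth 0.4 × 107.7 = 43.08 now, so the home team offers 43.08, keeping 106.92.
So by rejecting in round 1, the home team gets 106.92 next round, worth 0.47 × 106.92 = 50.2524 now.
Offer 58 ≥ 50.2524, so the home team accepts.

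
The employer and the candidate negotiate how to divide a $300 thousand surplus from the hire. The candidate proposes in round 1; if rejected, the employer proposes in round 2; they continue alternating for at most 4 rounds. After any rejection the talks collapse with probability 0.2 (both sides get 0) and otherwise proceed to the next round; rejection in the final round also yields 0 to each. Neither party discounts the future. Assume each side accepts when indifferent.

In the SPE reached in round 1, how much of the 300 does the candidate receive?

98.4

By backward induction:
Round 4 (the employer proposes): the candidate will accept anything ≥ 0, so the employer offers 0 and keeps 300.
Round 3 (the candidate proposes): rejecting gives the employer an expected 0.8 × 300 = 240, so the candidate offers 240, keeping 60.
Round 2 (the employer proposes): rejecting gives the candidate an expected 0.8 × 60 = 48; the employer offers that and keeps 252.
Round 1 (the candidate proposes): rejecting gives the employer an expected 0.8 × 252 = 201.6, so the candidate offers 201.6, keeping 98.4.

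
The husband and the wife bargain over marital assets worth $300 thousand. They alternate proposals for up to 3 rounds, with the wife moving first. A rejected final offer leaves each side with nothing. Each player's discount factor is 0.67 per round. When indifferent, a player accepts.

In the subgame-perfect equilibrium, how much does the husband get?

Round 3 (the wife proposes): the husband will accept anything ≥ 0, so the wife offers 0 and keeps 300.
Round 2 (the husband proposes): the wife can get 300 next round, worth 0.67 × 300 = 201 now, so the husband offers 201, keeping 99.
Round 1 (the wife proposes): the husband can get 99 next round, worth 0.67 × 99 = 66.33 now; the wife offers that and keeps 233.67.

66.33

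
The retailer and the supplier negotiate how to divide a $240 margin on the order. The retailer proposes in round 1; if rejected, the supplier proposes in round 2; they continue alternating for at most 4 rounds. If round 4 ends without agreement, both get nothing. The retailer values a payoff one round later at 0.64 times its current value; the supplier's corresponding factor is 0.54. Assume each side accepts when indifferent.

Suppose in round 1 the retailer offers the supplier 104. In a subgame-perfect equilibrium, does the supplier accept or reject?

Work out the supplier's continuation value if the offer is rejected.
Round 4 (the supplier proposes): rejection yields 0 for the retailer; the supplier offers 0 and keeps 240.
Round 3 (the retailer proposes): the supplier can get 240 next round, worth 0.54 × 240 = 129.6 now, so the retailer offers 129.6, keeping 110.4.
Round 2 (the supplier proposes): the retailer can get 110.4 next round, worth 0.64 × 110.4 = 70.656 now; the supplier offers that and keeps 169.344.
So by rejecting in round 1, the supplier gets 169.344 next round, worth 0.54 × 169.344 = 91.44576 now.
Offer 104 ≥ 91.44576, so the supplier accepts.

Accept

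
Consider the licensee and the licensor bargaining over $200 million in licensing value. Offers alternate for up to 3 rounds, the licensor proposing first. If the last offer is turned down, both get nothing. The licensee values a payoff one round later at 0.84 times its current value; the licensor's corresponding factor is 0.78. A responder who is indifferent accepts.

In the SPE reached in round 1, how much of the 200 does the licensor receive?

163.04

By backward induction:
Round 3 (the licensor proposes): the licensee will accept anything ≥ 0, so the licensor offers 0 and keeps 200.
Round 2 (the licensee proposes): the licensor can get 200 next round, worth 0.78 × 200 = 156 now, so the licensee offers 156, keeping 44.
Round 1 (the licensor proposes): the licensee can get 44 next round, worth 0.84 × 44 = 36.96 now; the licensor offers that and keeps 163.04.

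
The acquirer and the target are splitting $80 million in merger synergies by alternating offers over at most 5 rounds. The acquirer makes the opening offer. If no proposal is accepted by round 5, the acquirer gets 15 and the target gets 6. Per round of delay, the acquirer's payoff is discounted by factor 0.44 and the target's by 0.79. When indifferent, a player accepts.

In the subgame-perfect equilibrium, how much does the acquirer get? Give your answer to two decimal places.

Round 5 (the acquirer proposes): the target gets 6 if talks fail, so the acquirer offers 6 and keeps 74.
Round 4 (the target proposes): the acquirer can get 74 next round, worth 0.44 × 74 = 32.56 now; the target offers that and keeps 47.44.
Round 3 (the acquirer proposes): the target can get 47.44 next round, worth 0.79 × 47.44 = 37.4776 now, so the acquirer offers 37.4776, keeping 42.5224.
Round 2 (the target proposes): the acquirer can get 42.5224 next round, worth 0.44 × 42.5224 = 18.709856 now; the target offers that and keeps 61.290144.
Round 1 (the acquirer proposes): the target can get 61.290144 next round, worth 0.79 × 61.290144 = 48.41921376 now. The acquirer offers 48.41921376 and keeps 80 − 48.41921376 = 31.58078624.

31.58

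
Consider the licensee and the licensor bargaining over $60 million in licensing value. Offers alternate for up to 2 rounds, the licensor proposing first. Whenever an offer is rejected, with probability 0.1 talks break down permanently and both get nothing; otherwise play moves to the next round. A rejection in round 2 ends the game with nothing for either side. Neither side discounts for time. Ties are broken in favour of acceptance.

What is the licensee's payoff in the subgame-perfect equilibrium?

54

Round 2 (the licensee proposes): the licensor will accept anything ≥ 0, so the licensee offers 0 and keeps 60.
Round 1 (the licensor proposes): rejecting gives the licensee an expected 0.9 × 60 = 54, so the licensor offers 54, keeping 6.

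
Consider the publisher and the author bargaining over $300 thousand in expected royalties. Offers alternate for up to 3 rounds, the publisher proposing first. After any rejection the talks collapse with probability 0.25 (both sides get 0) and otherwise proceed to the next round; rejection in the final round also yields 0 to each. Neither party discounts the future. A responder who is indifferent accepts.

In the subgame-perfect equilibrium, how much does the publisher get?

243.75

Round 3 (the publisher proposes): the author will accept anything ≥ 0, so the publisher offers 0 and keeps 300.
Round 2 (the author proposes): rejecting gives the publisher an expected 0.75 × 300 = 225, so the author offers 225, keeping 75.
Round 1 (the publisher proposes): rejecting gives the author an expected 0.75 × 75 = 56.25. The publisher offers 56.25 and keeps 300 − 56.25 = 243.75.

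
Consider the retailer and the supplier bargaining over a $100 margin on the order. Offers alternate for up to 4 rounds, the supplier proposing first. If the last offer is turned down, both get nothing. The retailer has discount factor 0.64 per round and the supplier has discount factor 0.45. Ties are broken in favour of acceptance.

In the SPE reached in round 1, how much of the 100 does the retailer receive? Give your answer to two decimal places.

53.63

Work backward from the last round.
Round 4 (the retailer proposes): rejection yields 0 for the supplier; the retailer offers 0 and keeps 100.
Round 3 (the supplier proposes): the retailer can get 100 next round, worth 0.64 × 100 = 64 now, so the supplier offers 64, keeping 36.
Round 2 (the retailer proposes): the supplier can get 36 next round, worth 0.45 × 36 = 16.2 now. The retailer offers 16.2 and keeps 100 − 16.2 = 83.8.
Round 1 (the supplier proposes): the retailer can get 83.8 next round, worth 0.64 × 83.8 = 53.632 now; the supplier offers that and keeps 46.368.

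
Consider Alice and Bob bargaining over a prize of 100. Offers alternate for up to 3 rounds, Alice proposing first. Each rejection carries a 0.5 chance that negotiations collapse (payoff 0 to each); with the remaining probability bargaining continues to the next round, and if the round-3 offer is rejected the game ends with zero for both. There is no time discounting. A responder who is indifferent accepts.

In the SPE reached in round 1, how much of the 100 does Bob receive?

25

Round 3 (Alice proposes): Bob will accept anything ≥ 0, so Alice offers 0 and keeps 100.
Round 2 (Bob proposes): rejecting gives Alice an expected 0.5 × 100 = 50; Bob offers that and keeps 50.
Round 1 (Alice proposes): rejecting gives Bob an expected 0.5 × 50 = 25; Alice offers that and keeps 75.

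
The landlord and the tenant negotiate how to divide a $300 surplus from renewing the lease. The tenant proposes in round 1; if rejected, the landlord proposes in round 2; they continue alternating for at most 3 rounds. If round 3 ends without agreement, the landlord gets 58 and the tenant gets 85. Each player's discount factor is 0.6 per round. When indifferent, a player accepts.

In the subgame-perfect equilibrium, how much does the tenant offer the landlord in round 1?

Round 3 (the tenant proposes): the landlord gets 58 if talks fail, so the tenant offers 58 and keeps 242.
Round 2 (the landlord proposes): the tenant can get 242 next round, worth 0.6 × 242 = 145.2 now. The landlord offers 145.2 and keeps 300 − 145.2 = 154.8.
Round 1 (the tenant proposes): the landlord can get 154.8 next round, worth 0.6 × 154.8 = 92.88 now. The tenant offers 92.88 and keeps 300 − 92.88 = 207.12.

92.88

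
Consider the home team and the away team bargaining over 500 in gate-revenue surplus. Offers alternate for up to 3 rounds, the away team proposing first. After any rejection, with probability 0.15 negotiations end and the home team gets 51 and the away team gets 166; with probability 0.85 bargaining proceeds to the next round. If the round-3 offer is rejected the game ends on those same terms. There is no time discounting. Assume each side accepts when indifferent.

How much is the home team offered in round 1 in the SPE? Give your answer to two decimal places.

Round 3 (the away team proposes): the home team gets 51 if talks fail, so the away team offers 51 and keeps 449.
Round 2 (the home team proposes): rejecting gives the away team an expected 0.85 × 449 + 0.15 × 166 = 406.55; the home team offers that and keeps 93.45.
Round 1 (the away team proposes): rejecting gives the home team an expected 0.85 × 93.45 + 0.15 × 51 = 87.0825, so the away team offers 87.0825, keeping 412.9175.

87.08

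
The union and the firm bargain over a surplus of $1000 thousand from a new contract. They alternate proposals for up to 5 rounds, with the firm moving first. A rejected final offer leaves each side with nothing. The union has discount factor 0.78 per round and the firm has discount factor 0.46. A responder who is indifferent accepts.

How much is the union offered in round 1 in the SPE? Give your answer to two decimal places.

572.33

Round 5 (the firm proposes): the union will accept anything ≥ 0, so the firm offers 0 and keeps 1000.
Round 4 (the union proposes): the firm can get 1000 next round, worth 0.46 × 1000 = 460 now; the union offers that and keeps 540.
Round 3 (the firm proposes): the union can get 540 next round, worth 0.78 × 540 = 421.2 now, so the firm offers 421.2, keeping 578.8.
Round 2 (the union proposes): the firm can get 578.8 next round, worth 0.46 × 578.8 = 266.248 now. The union offers 266.248 and keeps 1000 − 266.248 = 733.752.
Round 1 (the firm proposes): the union can get 733.752 next round, worth 0.78 × 733.752 = 572.32656 now, so the firm offers 572.32656, keeping 427.67344.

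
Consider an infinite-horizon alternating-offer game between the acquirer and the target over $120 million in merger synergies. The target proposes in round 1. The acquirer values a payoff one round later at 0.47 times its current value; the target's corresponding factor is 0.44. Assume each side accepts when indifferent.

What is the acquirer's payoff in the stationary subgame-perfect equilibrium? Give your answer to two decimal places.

In a stationary SPE each proposer offers the other exactly their discounted continuation value.
If the target keeps x when proposing and the acquirer keeps y when proposing, then x = 120 − 0.47y and y = 120 − 0.44x.
Solving: x = 120(1 − 0.47) / (1 − 0.44·0.47) = 63.6 / 0.7932 ≈ 80.1815.
The acquirer gets 120 − 80.1815 ≈ 39.8185.

39.82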